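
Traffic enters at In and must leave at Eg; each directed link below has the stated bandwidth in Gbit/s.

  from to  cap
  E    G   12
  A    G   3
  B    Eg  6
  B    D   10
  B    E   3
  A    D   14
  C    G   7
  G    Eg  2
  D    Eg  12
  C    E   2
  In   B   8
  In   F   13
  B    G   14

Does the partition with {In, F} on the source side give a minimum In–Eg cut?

Yes — it is a minimum cut (capacity 8).

Given cut capacity: 8 = 8.
Augment In→B→Eg: bottleneck 6, flow now 6.
Augment In→B→D→Eg: bottleneck 2, flow now 8.
No augmenting path remains; maximum flow = 8.
Cut capacity 8 equals the max flow, so it is a minimum cut.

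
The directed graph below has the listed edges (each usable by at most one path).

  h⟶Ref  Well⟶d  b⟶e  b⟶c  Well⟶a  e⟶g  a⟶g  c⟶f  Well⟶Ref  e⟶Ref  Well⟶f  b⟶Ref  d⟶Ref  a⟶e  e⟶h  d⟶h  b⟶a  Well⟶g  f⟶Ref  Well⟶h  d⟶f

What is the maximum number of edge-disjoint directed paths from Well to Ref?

Assign every edge capacity 1; by Menger, the answer equals the max flow.
Path Well→Ref (+1); total 1.
Path Well→d→Ref (+1); total 2.
Path Well→f→Ref (+1); total 3.
Path Well→h→Ref (+1); total 4.
Path Well→a→e→Ref (+1); total 5.
No residual Well→Ref path; max flow = 5.
Certifying cut of size 5: {Well→Ref, Well→a, Well→d, Well→f, Well→h}.

5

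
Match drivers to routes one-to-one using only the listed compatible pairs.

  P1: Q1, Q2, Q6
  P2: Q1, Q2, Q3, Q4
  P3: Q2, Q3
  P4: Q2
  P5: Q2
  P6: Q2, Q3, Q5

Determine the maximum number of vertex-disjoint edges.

Unit-capacity flow: source→left, listed edges, right→sink; max matching = max flow.
Augmenting path P1→Q1 (+1); matched 1.
Augmenting path P2→Q2 (+1); matched 2.
Augmenting path P3→Q3 (+1); matched 3.
Augmenting path P6→Q5 (+1); matched 4.
Augmenting path P4→Q2→P2→Q4 (+1); matched 5.
No augmenting path remains; maximum matching = 5.
König certificate: {P1, P2, P3, P6, Q2} is a vertex cover of size 5 (every listed pair touches it), so no matching can be larger.

5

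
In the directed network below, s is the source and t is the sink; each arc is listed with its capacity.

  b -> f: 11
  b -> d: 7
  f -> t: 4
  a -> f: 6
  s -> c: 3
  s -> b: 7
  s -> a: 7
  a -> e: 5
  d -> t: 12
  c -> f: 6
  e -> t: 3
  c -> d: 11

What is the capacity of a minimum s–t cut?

17

Augment s→a→e→t: bottleneck 3, flow now 3.
Augment s→a→f→t: bottleneck 4, flow now 7.
Augment s→b→d→t: bottleneck 7, flow now 14.
Augment s→c→d→t: bottleneck 3, flow now 17.
No augmenting path remains; maximum flow = 17.
By max-flow min-cut, the minimum cut capacity equals the max flow.
In the residual graph, reachable from s: {s}.
Min-cut edges: s→a (7), s→b (7), s→c (3); capacity 7 + 7 + 3 = 17.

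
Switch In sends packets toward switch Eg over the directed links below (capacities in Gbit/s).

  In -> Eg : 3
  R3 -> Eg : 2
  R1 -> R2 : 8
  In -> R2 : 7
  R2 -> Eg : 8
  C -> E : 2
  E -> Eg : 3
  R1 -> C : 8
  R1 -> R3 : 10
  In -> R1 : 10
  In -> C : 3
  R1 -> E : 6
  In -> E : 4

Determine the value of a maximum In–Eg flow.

16

Augment In→Eg: bottleneck 3, flow now 3.
Augment In→E→Eg: bottleneck 3, flow now 6.
Augment In→R2→Eg: bottleneck 7, flow now 13.
Augment In→R1→R3→Eg: bottleneck 2, flow now 15.
Augment In→R1→R2→Eg: bottleneck 1, flow now 16.
No augmenting path remains; maximum flow = 16.
In the residual graph, reachable from In: {In, R1, R3, C, E, R2}.
Min-cut edges: In→Eg (3), R3→Eg (2), E→Eg (3), R2→Eg (8); capacity 3 + 2 + 3 + 8 = 16.
This cut is saturated, so no flow can exceed 16.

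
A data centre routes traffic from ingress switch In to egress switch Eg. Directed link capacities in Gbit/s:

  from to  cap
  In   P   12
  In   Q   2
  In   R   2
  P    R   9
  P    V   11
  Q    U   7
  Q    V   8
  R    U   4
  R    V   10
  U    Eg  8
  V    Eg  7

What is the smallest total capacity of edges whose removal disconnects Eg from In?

13

Augment In→P→V→Eg: bottleneck 7, flow now 7.
Augment In→Q→U→Eg: bottleneck 2, flow now 9.
Augment In→R→U→Eg: bottleneck 2, flow now 11.
Augment In→P→R→U→Eg: bottleneck 2, flow now 13.
No augmenting path remains; maximum flow = 13.
By max-flow min-cut, the minimum cut capacity equals the max flow.
In the residual graph, reachable from In: {In, P, R, V}.
Min-cut edges: In→Q (2), R→U (4), V→Eg (7); capacity 2 + 4 + 7 = 13.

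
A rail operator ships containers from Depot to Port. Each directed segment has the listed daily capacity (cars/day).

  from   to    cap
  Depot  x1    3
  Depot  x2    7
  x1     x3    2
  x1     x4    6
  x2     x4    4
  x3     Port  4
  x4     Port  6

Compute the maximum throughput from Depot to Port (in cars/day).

Augment Depot→x1→x3→Port: bottleneck 2, flow now 2.
Augment Depot→x1→x4→Port: bottleneck 1, flow now 3.
Augment Depot→x2→x4→Port: bottleneck 4, flow now 7.
No augmenting path remains; maximum flow = 7.
In the residual graph, reachable from Depot: {Depot, x2}.
Min-cut edges: Depot→x1 (3), x2→x4 (4); capacity 3 + 4 = 7.
This cut is saturated, so no flow can exceed 7.

7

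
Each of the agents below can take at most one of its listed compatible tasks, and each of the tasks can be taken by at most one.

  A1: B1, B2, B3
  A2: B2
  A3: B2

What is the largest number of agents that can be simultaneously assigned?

2

Unit-capacity flow: source→left, listed edges, right→sink; max matching = max flow.
Augmenting path A1→B1 (+1); matched 1.
Augmenting path A2→B2 (+1); matched 2.
No augmenting path remains; maximum matching = 2.
König certificate: {A1, B2} is a vertex cover of size 2 (every listed pair touches it), so no matching can be larger.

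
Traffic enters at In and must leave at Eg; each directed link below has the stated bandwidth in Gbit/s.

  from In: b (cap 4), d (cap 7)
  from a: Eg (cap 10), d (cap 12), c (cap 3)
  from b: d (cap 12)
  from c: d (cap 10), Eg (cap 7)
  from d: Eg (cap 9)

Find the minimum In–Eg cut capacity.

9

Augment In→d→Eg: bottleneck 7, flow now 7.
Augment In→b→d→Eg: bottleneck 2, flow now 9.
No augmenting path remains; maximum flow = 9.
By max-flow min-cut, the minimum cut capacity equals the max flow.
In the residual graph, reachable from In: {In, b, d}.
Min-cut edges: d→Eg (9); capacity 9 = 9.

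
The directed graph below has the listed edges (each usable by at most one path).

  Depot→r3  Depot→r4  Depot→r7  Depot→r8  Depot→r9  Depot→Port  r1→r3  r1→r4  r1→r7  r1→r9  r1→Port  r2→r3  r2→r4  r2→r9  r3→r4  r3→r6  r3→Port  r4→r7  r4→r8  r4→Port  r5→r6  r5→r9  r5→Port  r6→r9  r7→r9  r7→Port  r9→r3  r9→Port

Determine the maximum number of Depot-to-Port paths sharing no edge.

Assign every edge capacity 1; by Menger, the answer equals the max flow.
Path Depot→Port (+1); total 1.
Path Depot→r3→Port (+1); total 2.
Path Depot→r4→Port (+1); total 3.
Path Depot→r7→Port (+1); total 4.
Path Depot→r9→Port (+1); total 5.
No residual Depot→Port path; max flow = 5.
Certifying cut of size 5: {Depot→Port, Depot→r3, Depot→r4, Depot→r7, Depot→r9}.

5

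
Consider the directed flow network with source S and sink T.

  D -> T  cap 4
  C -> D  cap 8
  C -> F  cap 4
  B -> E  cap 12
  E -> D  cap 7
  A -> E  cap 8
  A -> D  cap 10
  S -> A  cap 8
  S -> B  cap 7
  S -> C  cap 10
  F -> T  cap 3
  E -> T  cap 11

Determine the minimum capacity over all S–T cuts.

Augment S→A→D→T: bottleneck 4, flow now 4.
Augment S→A→E→T: bottleneck 4, flow now 8.
Augment S→B→E→T: bottleneck 7, flow now 15.
Augment S→C→F→T: bottleneck 3, flow now 18.
No augmenting path remains; maximum flow = 18.
By max-flow min-cut, the minimum cut capacity equals the max flow.
In the residual graph, reachable from S: {S, A, B, C, D, E, F}.
Min-cut edges: D→T (4), E→T (11), F→T (3); capacity 4 + 11 + 3 = 18.

18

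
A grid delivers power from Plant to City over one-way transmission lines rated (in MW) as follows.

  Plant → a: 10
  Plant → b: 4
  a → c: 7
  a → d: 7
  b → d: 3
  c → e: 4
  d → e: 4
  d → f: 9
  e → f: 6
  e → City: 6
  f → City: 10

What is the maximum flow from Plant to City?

Augment Plant→a→c→e→City: bottleneck 4, flow now 4.
Augment Plant→a→d→e→City: bottleneck 2, flow now 6.
Augment Plant→a→d→f→City: bottleneck 4, flow now 10.
Augment Plant→b→d→f→City: bottleneck 3, flow now 13.
No augmenting path remains; maximum flow = 13.
In the residual graph, reachable from Plant: {Plant, b}.
Min-cut edges: Plant→a (10), b→d (3); capacity 10 + 3 = 13.
This cut is saturated, so no flow can exceed 13.

13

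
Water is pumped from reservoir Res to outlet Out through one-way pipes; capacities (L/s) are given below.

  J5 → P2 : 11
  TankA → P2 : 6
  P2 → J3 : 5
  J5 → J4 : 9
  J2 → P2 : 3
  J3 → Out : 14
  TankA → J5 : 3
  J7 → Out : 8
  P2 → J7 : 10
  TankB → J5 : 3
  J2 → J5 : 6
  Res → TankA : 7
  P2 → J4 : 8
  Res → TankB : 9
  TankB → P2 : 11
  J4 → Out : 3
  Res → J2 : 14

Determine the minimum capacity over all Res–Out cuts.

Augment Res→TankA→J5→J4→Out: bottleneck 3, flow now 3.
Augment Res→TankA→P2→J3→Out: bottleneck 4, flow now 7.
Augment Res→TankB→P2→J3→Out: bottleneck 1, flow now 8.
Augment Res→TankB→P2→J7→Out: bottleneck 8, flow now 16.
No augmenting path remains; maximum flow = 16.
By max-flow min-cut, the minimum cut capacity equals the max flow.
In the residual graph, reachable from Res: {Res, TankA, TankB, J2, J5, P2, J7, J4}.
Min-cut edges: P2→J3 (5), J7→Out (8), J4→Out (3); capacity 5 + 8 + 3 = 16.

16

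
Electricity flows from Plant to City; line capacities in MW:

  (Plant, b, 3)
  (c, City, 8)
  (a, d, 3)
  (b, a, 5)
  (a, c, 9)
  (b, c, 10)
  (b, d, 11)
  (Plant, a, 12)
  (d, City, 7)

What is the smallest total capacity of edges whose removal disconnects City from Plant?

Augment Plant→a→c→City: bottleneck 8, flow now 8.
Augment Plant→a→d→City: bottleneck 3, flow now 11.
Augment Plant→b→d→City: bottleneck 3, flow now 14.
No augmenting path remains; maximum flow = 14.
By max-flow min-cut, the minimum cut capacity equals the max flow.
In the residual graph, reachable from Plant: {Plant, a, c}.
Min-cut edges: Plant→b (3), a→d (3), c→City (8); capacity 3 + 3 + 8 = 14.

14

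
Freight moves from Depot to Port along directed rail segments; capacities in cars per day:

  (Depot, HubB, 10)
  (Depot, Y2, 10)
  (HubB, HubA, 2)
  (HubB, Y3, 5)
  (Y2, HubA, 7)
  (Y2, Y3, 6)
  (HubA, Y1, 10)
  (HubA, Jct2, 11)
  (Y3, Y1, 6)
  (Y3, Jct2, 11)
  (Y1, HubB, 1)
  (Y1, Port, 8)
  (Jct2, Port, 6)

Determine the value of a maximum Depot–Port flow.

Augment Depot→HubB→HubA→Y1→Port: bottleneck 2, flow now 2.
Augment Depot→HubB→Y3→Y1→Port: bottleneck 5, flow now 7.
Augment Depot→Y2→HubA→Y1→Port: bottleneck 1, flow now 8.
Augment Depot→Y2→HubA→Jct2→Port: bottleneck 6, flow now 14.
No augmenting path remains; maximum flow = 14.
In the residual graph, reachable from Depot: {Depot, HubB, Y2, HubA, Y3, Y1, Jct2}.
Min-cut edges: Y1→Port (8), Jct2→Port (6); capacity 8 + 6 = 14.
This cut is saturated, so no flow can exceed 14.

14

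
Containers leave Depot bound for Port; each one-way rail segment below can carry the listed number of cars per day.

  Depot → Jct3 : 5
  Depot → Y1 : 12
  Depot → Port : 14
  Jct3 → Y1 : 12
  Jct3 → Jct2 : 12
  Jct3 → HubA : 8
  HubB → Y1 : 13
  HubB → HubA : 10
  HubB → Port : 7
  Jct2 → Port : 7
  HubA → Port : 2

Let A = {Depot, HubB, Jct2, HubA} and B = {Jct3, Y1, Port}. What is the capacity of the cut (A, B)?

60

Edges leaving {Depot, HubB, Jct2, HubA}: Depot→Jct3 (5), Depot→Y1 (12), Depot→Port (14), HubB→Y1 (13), HubB→Port (7), Jct2→Port (7), HubA→Port (2).
Cut capacity = 5 + 12 + 14 + 13 + 7 + 7 + 2 = 60.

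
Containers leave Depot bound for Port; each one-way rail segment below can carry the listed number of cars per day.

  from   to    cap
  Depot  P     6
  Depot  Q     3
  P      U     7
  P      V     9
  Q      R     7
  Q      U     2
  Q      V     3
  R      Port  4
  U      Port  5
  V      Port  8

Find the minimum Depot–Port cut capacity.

Augment Depot→P→U→Port: bottleneck 5, flow now 5.
Augment Depot→P→V→Port: bottleneck 1, flow now 6.
Augment Depot→Q→R→Port: bottleneck 3, flow now 9.
No augmenting path remains; maximum flow = 9.
By max-flow min-cut, the minimum cut capacity equals the max flow.
In the residual graph, reachable from Depot: {Depot}.
Min-cut edges: Depot→P (6), Depot→Q (3); capacity 6 + 3 = 9.

9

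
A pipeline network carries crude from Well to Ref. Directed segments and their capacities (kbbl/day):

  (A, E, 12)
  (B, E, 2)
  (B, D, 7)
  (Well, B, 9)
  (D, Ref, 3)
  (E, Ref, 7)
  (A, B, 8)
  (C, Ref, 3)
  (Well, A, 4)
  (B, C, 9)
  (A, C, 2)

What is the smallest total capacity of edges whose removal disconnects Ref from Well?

12

Augment Well→A→C→Ref: bottleneck 2, flow now 2.
Augment Well→A→E→Ref: bottleneck 2, flow now 4.
Augment Well→B→C→Ref: bottleneck 1, flow now 5.
Augment Well→B→D→Ref: bottleneck 3, flow now 8.
Augment Well→B→E→Ref: bottleneck 2, flow now 10.
Augment Well→B→C→A→E→Ref: bottleneck 2, flow now 12. (uses reverse residual edge)
No augmenting path remains; maximum flow = 12.
By max-flow min-cut, the minimum cut capacity equals the max flow.
In the residual graph, reachable from Well: {Well, B, C, D}.
Min-cut edges: Well→A (4), B→E (2), C→Ref (3), D→Ref (3); capacity 4 + 2 + 3 + 3 = 12.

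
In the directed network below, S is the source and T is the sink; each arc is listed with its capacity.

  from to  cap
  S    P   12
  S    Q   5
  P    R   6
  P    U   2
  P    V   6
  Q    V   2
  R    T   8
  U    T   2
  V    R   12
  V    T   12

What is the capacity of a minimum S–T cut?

14

Augment S→P→R→T: bottleneck 6, flow now 6.
Augment S→P→U→T: bottleneck 2, flow now 8.
Augment S→P→V→T: bottleneck 4, flow now 12.
Augment S→Q→V→T: bottleneck 2, flow now 14.
No augmenting path remains; maximum flow = 14.
By max-flow min-cut, the minimum cut capacity equals the max flow.
In the residual graph, reachable from S: {S, Q}.
Min-cut edges: S→P (12), Q→V (2); capacity 12 + 2 = 14.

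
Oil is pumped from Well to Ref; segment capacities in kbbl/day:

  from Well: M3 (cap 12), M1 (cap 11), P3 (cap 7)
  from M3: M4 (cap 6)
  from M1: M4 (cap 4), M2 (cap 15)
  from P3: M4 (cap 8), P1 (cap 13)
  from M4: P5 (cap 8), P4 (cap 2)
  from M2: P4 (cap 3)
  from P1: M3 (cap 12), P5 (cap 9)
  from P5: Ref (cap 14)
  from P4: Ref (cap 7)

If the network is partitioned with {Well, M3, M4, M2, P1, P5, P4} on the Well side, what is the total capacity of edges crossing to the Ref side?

39

Edges leaving {Well, M3, M4, M2, P1, P5, P4}: Well→M1 (11), Well→P3 (7), P5→Ref (14), P4→Ref (7).
Cut capacity = 11 + 7 + 14 + 7 = 39.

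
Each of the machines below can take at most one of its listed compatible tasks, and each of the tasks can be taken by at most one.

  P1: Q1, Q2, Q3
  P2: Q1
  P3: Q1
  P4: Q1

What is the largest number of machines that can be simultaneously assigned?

2

Unit-capacity flow: source→left, listed edges, right→sink; max matching = max flow.
Augmenting path P1→Q1 (+1); matched 1.
Augmenting path P2→Q1→P1→Q2 (+1); matched 2.
No augmenting path remains; maximum matching = 2.
König certificate: {P1, Q1} is a vertex cover of size 2 (every listed pair touches it), so no matching can be larger.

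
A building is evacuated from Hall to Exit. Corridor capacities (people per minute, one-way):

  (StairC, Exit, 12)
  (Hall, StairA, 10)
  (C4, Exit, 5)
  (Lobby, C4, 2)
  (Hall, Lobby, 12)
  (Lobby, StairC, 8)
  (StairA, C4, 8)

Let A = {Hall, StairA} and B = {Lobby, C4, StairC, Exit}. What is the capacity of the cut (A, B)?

Edges leaving {Hall, StairA}: Hall→Lobby (12), StairA→C4 (8).
Cut capacity = 12 + 8 = 20.

20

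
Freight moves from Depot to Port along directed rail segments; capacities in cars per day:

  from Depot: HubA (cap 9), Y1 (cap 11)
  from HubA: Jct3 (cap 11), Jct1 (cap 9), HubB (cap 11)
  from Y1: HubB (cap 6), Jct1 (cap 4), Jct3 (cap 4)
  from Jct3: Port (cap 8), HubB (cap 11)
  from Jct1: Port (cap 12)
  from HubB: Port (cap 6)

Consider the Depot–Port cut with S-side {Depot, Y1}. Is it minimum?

No — its capacity is 23, but the minimum cut has capacity 20.

Given cut capacity: 9 + 4 + 4 + 6 = 23.
Augment Depot→HubA→Jct3→Port: bottleneck 8, flow now 8.
Augment Depot→HubA→Jct1→Port: bottleneck 1, flow now 9.
Augment Depot→Y1→Jct1→Port: bottleneck 4, flow now 13.
Augment Depot→Y1→HubB→Port: bottleneck 6, flow now 19.
Augment Depot→Y1→Jct3→HubA→Jct1→Port: bottleneck 1, flow now 20. (uses reverse residual edge)
No augmenting path remains; maximum flow = 20.
In the residual graph, reachable from Depot: {Depot}.
Min-cut edges: Depot→HubA (9), Depot→Y1 (11); capacity 9 + 11 = 20.
Cut capacity 23 exceeds the max flow 20, so it is not minimum.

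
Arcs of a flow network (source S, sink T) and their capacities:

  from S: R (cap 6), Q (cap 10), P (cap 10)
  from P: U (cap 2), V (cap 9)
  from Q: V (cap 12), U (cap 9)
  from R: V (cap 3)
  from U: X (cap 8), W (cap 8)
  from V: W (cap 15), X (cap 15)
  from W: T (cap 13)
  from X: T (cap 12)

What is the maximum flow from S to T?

23

Augment S→P→U→W→T: bottleneck 2, flow now 2.
Augment S→P→V→W→T: bottleneck 8, flow now 10.
Augment S→Q→U→W→T: bottleneck 3, flow now 13.
Augment S→Q→U→X→T: bottleneck 6, flow now 19.
Augment S→Q→V→X→T: bottleneck 1, flow now 20.
Augment S→R→V→X→T: bottleneck 3, flow now 23.
No augmenting path remains; maximum flow = 23.
In the residual graph, reachable from S: {S, R}.
Min-cut edges: S→P (10), S→Q (10), R→V (3); capacity 10 + 10 + 3 = 23.
This cut is saturated, so no flow can exceed 23.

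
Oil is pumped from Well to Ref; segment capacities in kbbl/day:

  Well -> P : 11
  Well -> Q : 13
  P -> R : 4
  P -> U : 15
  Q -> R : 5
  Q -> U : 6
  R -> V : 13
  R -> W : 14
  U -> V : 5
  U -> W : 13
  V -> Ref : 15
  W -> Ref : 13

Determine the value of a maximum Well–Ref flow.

Augment Well→P→R→V→Ref: bottleneck 4, flow now 4.
Augment Well→P→U→V→Ref: bottleneck 5, flow now 9.
Augment Well→P→U→W→Ref: bottleneck 2, flow now 11.
Augment Well→Q→R→V→Ref: bottleneck 5, flow now 16.
Augment Well→Q→U→W→Ref: bottleneck 6, flow now 22.
No augmenting path remains; maximum flow = 22.
In the residual graph, reachable from Well: {Well, Q}.
Min-cut edges: Well→P (11), Q→R (5), Q→U (6); capacity 11 + 5 + 6 = 22.
This cut is saturated, so no flow can exceed 22.

22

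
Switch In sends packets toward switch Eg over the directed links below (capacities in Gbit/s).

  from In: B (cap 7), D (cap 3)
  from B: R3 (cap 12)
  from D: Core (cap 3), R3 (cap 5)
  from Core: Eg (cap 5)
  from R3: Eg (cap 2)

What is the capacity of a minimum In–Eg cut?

5

Augment In→B→R3→Eg: bottleneck 2, flow now 2.
Augment In→D→Core→Eg: bottleneck 3, flow now 5.
No augmenting path remains; maximum flow = 5.
By max-flow min-cut, the minimum cut capacity equals the max flow.
In the residual graph, reachable from In: {In, B, R3}.
Min-cut edges: In→D (3), R3→Eg (2); capacity 3 + 2 = 5.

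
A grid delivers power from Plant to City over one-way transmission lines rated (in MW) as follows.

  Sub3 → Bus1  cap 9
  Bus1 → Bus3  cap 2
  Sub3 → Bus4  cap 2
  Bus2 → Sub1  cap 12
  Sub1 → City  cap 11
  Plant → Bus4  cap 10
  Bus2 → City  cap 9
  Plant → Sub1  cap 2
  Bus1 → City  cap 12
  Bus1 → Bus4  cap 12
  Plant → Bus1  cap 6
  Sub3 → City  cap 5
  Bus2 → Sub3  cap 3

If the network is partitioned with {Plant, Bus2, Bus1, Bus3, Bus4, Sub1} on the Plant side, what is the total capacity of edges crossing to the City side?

35

Edges leaving {Plant, Bus2, Bus1, Bus3, Bus4, Sub1}: Bus2→Sub3 (3), Bus2→City (9), Bus1→City (12), Sub1→City (11).
Cut capacity = 3 + 9 + 12 + 11 = 35.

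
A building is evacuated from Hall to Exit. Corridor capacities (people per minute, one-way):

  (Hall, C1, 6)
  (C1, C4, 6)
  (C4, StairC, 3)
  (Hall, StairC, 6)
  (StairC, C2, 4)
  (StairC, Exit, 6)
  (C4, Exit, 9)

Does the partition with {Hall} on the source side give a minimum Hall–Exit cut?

Given cut capacity: 6 + 6 = 12.
Augment Hall→StairC→Exit: bottleneck 6, flow now 6.
Augment Hall→C1→C4→Exit: bottleneck 6, flow now 12.
No augmenting path remains; maximum flow = 12.
Cut capacity 12 equals the max flow, so it is a minimum cut.

Yes — it is a minimum cut (capacity 12).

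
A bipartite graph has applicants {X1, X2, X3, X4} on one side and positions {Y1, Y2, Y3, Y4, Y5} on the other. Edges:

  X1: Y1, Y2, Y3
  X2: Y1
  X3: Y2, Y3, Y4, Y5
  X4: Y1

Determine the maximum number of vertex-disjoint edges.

3

Unit-capacity flow: source→left, listed edges, right→sink; max matching = max flow.
Augmenting path X1→Y1 (+1); matched 1.
Augmenting path X3→Y2 (+1); matched 2.
Augmenting path X2→Y1→X1→Y3 (+1); matched 3.
No augmenting path remains; maximum matching = 3.
König certificate: {X1, X3, Y1} is a vertex cover of size 3 (every listed pair touches it), so no matching can be larger.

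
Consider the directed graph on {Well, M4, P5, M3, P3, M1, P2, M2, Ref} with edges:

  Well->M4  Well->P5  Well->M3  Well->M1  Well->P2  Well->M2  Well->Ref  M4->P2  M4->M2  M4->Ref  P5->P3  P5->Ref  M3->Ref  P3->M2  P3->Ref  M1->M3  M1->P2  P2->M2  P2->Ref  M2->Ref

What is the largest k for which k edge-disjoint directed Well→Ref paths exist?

6

Assign every edge capacity 1; by Menger, the answer equals the max flow.
Path Well→Ref (+1); total 1.
Path Well→M4→Ref (+1); total 2.
Path Well→P5→Ref (+1); total 3.
Path Well→M3→Ref (+1); total 4.
Path Well→P2→Ref (+1); total 5.
Path Well→M2→Ref (+1); total 6.
No residual Well→Ref path; max flow = 6.
Certifying cut of size 6: {M2→Ref, M3→Ref, P2→Ref, Well→M4, Well→P5, Well→Ref}.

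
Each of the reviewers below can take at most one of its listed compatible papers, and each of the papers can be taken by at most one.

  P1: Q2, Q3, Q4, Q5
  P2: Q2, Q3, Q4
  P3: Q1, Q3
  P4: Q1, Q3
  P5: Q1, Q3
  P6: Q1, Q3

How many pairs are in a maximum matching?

4

Unit-capacity flow: source→left, listed edges, right→sink; max matching = max flow.
Augmenting path P1→Q2 (+1); matched 1.
Augmenting path P2→Q3 (+1); matched 2.
Augmenting path P3→Q1 (+1); matched 3.
Augmenting path P4→Q3→P2→Q4 (+1); matched 4.
No augmenting path remains; maximum matching = 4.
König certificate: {P1, P2, Q1, Q3} is a vertex cover of size 4 (every listed pair touches it), so no matching can be larger.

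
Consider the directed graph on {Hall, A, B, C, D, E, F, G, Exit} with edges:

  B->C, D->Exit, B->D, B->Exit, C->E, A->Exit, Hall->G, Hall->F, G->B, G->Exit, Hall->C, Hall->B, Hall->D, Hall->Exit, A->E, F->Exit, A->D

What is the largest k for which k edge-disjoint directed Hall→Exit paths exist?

Assign every edge capacity 1; by Menger, the answer equals the max flow.
Path Hall→Exit (+1); total 1.
Path Hall→B→Exit (+1); total 2.
Path Hall→D→Exit (+1); total 3.
Path Hall→F→Exit (+1); total 4.
Path Hall→G→Exit (+1); total 5.
No residual Hall→Exit path; max flow = 5.
Certifying cut of size 5: {Hall→B, Hall→D, Hall→Exit, Hall→F, Hall→G}.

5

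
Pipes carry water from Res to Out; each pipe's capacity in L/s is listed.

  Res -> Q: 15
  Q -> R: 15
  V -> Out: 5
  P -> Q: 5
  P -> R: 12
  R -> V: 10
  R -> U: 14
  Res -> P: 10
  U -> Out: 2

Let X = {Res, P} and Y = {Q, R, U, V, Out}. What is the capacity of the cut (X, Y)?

Edges leaving {Res, P}: Res→Q (15), P→Q (5), P→R (12).
Cut capacity = 15 + 5 + 12 = 32.

32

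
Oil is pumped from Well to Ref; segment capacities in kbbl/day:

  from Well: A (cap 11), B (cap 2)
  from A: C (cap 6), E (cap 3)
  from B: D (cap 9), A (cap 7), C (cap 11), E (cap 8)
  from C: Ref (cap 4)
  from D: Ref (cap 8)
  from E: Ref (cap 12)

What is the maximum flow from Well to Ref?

Augment Well→A→C→Ref: bottleneck 4, flow now 4.
Augment Well→A→E→Ref: bottleneck 3, flow now 7.
Augment Well→B→D→Ref: bottleneck 2, flow now 9.
No augmenting path remains; maximum flow = 9.
In the residual graph, reachable from Well: {Well, A, C}.
Min-cut edges: Well→B (2), A→E (3), C→Ref (4); capacity 2 + 3 + 4 = 9.
This cut is saturated, so no flow can exceed 9.

9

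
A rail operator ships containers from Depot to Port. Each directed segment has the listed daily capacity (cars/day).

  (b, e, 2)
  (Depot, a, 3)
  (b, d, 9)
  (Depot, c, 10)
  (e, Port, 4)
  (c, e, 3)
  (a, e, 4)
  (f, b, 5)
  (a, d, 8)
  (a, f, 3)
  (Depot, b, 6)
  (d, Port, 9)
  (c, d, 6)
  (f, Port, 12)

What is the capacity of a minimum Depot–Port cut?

Augment Depot→a→d→Port: bottleneck 3, flow now 3.
Augment Depot→b→d→Port: bottleneck 6, flow now 9.
Augment Depot→c→e→Port: bottleneck 3, flow now 12.
Augment Depot→c→d→a→e→Port: bottleneck 1, flow now 13. (uses reverse residual edge)
Augment Depot→c→d→a→f→Port: bottleneck 2, flow now 15. (uses reverse residual edge)
Augment Depot→c→d→b→e→a→f→Port: bottleneck 1, flow now 16. (uses reverse residual edge)
No augmenting path remains; maximum flow = 16.
By max-flow min-cut, the minimum cut capacity equals the max flow.
In the residual graph, reachable from Depot: {Depot, b, c, d, e}.
Min-cut edges: Depot→a (3), d→Port (9), e→Port (4); capacity 3 + 9 + 4 = 16.

16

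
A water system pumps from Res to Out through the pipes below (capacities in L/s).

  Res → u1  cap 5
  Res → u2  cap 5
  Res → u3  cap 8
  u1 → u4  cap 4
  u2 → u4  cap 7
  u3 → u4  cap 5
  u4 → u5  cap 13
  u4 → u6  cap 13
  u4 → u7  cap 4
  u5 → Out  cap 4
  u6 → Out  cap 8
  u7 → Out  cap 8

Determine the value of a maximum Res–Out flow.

Augment Res→u1→u4→u5→Out: bottleneck 4, flow now 4.
Augment Res→u2→u4→u6→Out: bottleneck 5, flow now 9.
Augment Res→u3→u4→u6→Out: bottleneck 3, flow now 12.
Augment Res→u3→u4→u7→Out: bottleneck 2, flow now 14.
No augmenting path remains; maximum flow = 14.
In the residual graph, reachable from Res: {Res, u1, u3}.
Min-cut edges: Res→u2 (5), u1→u4 (4), u3→u4 (5); capacity 5 + 4 + 5 = 14.
This cut is saturated, so no flow can exceed 14.

14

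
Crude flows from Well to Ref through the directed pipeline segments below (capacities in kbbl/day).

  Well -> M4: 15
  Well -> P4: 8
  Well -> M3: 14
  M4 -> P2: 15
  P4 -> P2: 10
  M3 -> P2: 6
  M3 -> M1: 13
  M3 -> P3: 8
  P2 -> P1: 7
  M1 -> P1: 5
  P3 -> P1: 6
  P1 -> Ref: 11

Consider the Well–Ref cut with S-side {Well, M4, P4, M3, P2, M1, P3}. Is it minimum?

Given cut capacity: 7 + 5 + 6 = 18.
Augment Well→M4→P2→P1→Ref: bottleneck 7, flow now 7.
Augment Well→M3→M1→P1→Ref: bottleneck 4, flow now 11.
No augmenting path remains; maximum flow = 11.
In the residual graph, reachable from Well: {Well, M4, P4, M3, P2, M1, P3, P1}.
Min-cut edges: P1→Ref (11); capacity 11 = 11.
Cut capacity 18 exceeds the max flow 11, so it is not minimum.

No — its capacity is 18, but the minimum cut has capacity 11.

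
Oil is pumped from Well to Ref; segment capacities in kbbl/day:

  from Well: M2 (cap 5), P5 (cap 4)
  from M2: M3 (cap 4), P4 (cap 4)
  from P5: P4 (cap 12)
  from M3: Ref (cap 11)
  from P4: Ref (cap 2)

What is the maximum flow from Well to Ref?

Augment Well→M2→M3→Ref: bottleneck 4, flow now 4.
Augment Well→M2→P4→Ref: bottleneck 1, flow now 5.
Augment Well→P5→P4→Ref: bottleneck 1, flow now 6.
No augmenting path remains; maximum flow = 6.
In the residual graph, reachable from Well: {Well, M2, P5, P4}.
Min-cut edges: M2→M3 (4), P4→Ref (2); capacity 4 + 2 = 6.
This cut is saturated, so no flow can exceed 6.

6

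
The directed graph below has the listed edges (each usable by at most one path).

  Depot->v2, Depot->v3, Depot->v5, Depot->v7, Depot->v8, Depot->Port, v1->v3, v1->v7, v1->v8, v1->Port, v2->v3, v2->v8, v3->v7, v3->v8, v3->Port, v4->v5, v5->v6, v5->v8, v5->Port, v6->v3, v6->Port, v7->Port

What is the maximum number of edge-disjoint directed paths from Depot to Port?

4

Assign every edge capacity 1; by Menger, the answer equals the max flow.
Path Depot→Port (+1); total 1.
Path Depot→v3→Port (+1); total 2.
Path Depot→v5→Port (+1); total 3.
Path Depot→v7→Port (+1); total 4.
No residual Depot→Port path; max flow = 4.
Certifying cut of size 4: {Depot→Port, Depot→v5, v3→Port, v7→Port}.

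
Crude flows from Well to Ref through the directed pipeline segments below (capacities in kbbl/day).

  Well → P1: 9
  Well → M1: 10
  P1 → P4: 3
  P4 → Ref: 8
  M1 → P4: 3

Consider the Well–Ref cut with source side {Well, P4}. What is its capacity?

27

Edges leaving {Well, P4}: Well→P1 (9), Well→M1 (10), P4→Ref (8).
Cut capacity = 9 + 10 + 8 = 27.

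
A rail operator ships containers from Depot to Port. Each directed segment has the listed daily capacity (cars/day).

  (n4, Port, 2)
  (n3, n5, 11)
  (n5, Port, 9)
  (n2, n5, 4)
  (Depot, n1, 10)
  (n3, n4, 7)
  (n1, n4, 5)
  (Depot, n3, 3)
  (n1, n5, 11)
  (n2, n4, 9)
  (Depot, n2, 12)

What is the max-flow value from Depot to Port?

Augment Depot→n1→n4→Port: bottleneck 2, flow now 2.
Augment Depot→n1→n5→Port: bottleneck 8, flow now 10.
Augment Depot→n2→n5→Port: bottleneck 1, flow now 11.
No augmenting path remains; maximum flow = 11.
In the residual graph, reachable from Depot: {Depot, n1, n2, n3, n4, n5}.
Min-cut edges: n4→Port (2), n5→Port (9); capacity 2 + 9 = 11.
This cut is saturated, so no flow can exceed 11.

11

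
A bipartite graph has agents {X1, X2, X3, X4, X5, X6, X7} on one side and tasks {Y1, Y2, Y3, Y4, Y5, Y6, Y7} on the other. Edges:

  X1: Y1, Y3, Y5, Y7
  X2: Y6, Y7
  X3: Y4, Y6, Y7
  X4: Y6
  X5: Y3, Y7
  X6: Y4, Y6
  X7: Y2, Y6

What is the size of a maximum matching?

6

Unit-capacity flow: source→left, listed edges, right→sink; max matching = max flow.
Augmenting path X1→Y1 (+1); matched 1.
Augmenting path X2→Y6 (+1); matched 2.
Augmenting path X3→Y4 (+1); matched 3.
Augmenting path X5→Y3 (+1); matched 4.
Augmenting path X7→Y2 (+1); matched 5.
Augmenting path X4→Y6→X2→Y7 (+1); matched 6.
No augmenting path remains; maximum matching = 6.
König certificate: {X1, X5, X7, Y4, Y6, Y7} is a vertex cover of size 6 (every listed pair touches it), so no matching can be larger.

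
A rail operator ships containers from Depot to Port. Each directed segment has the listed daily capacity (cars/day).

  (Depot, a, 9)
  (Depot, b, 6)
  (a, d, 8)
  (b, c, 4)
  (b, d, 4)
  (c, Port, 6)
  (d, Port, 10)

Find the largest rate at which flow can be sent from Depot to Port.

14

Augment Depot→a→d→Port: bottleneck 8, flow now 8.
Augment Depot→b→c→Port: bottleneck 4, flow now 12.
Augment Depot→b→d→Port: bottleneck 2, flow now 14.
No augmenting path remains; maximum flow = 14.
In the residual graph, reachable from Depot: {Depot, a}.
Min-cut edges: Depot→b (6), a→d (8); capacity 6 + 8 = 14.
This cut is saturated, so no flow can exceed 14.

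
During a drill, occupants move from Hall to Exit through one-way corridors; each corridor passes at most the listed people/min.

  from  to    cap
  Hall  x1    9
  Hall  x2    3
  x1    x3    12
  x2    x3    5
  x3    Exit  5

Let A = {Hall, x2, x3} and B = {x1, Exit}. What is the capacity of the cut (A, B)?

Edges leaving {Hall, x2, x3}: Hall→x1 (9), x3→Exit (5).
Cut capacity = 9 + 5 = 14.

14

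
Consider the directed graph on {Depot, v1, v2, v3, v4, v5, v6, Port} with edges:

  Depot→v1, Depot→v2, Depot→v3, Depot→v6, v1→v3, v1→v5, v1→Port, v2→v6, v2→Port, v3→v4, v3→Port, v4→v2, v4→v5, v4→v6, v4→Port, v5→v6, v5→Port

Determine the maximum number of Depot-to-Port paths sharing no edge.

3

Assign every edge capacity 1; by Menger, the answer equals the max flow.
Path Depot→v1→Port (+1); total 1.
Path Depot→v2→Port (+1); total 2.
Path Depot→v3→Port (+1); total 3.
No residual Depot→Port path; max flow = 3.
Certifying cut of size 3: {Depot→v1, Depot→v2, Depot→v3}.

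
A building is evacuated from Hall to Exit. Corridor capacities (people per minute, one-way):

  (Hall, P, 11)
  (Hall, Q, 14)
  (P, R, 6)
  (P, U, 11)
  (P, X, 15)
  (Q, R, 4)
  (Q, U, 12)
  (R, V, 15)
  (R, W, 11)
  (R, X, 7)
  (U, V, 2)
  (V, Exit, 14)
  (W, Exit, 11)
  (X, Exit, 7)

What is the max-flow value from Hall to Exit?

Augment Hall→P→X→Exit: bottleneck 7, flow now 7.
Augment Hall→P→R→V→Exit: bottleneck 4, flow now 11.
Augment Hall→Q→R→V→Exit: bottleneck 4, flow now 15.
Augment Hall→Q→U→V→Exit: bottleneck 2, flow now 17.
No augmenting path remains; maximum flow = 17.
In the residual graph, reachable from Hall: {Hall, Q, U}.
Min-cut edges: Hall→P (11), Q→R (4), U→V (2); capacity 11 + 4 + 2 = 17.
This cut is saturated, so no flow can exceed 17.

17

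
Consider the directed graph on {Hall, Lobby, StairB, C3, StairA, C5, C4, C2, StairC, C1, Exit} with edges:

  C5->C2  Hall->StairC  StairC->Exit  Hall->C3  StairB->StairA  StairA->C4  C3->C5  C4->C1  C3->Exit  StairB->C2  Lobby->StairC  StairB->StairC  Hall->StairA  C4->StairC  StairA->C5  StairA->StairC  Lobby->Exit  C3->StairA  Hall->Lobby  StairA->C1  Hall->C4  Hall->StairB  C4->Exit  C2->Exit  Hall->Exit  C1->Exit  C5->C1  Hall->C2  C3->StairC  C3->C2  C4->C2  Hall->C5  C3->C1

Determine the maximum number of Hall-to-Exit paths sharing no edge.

Assign every edge capacity 1; by Menger, the answer equals the max flow.
Path Hall→Exit (+1); total 1.
Path Hall→Lobby→Exit (+1); total 2.
Path Hall→C3→Exit (+1); total 3.
Path Hall→C4→Exit (+1); total 4.
Path Hall→C2→Exit (+1); total 5.
Path Hall→StairC→Exit (+1); total 6.
Path Hall→StairA→C1→Exit (+1); total 7.
No residual Hall→Exit path; max flow = 7.
Certifying cut of size 7: {C1→Exit, C2→Exit, C4→Exit, Hall→C3, Hall→Exit, Hall→Lobby, StairC→Exit}.

7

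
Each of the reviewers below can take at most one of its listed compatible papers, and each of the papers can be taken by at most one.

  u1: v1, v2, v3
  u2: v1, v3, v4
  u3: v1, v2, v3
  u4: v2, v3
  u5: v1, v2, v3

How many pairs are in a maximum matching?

4

Unit-capacity flow: source→left, listed edges, right→sink; max matching = max flow.
Augmenting path u1→v1 (+1); matched 1.
Augmenting path u2→v3 (+1); matched 2.
Augmenting path u3→v2 (+1); matched 3.
Augmenting path u4→v3→u2→v4 (+1); matched 4.
No augmenting path remains; maximum matching = 4.
König certificate: {u2, v1, v2, v3} is a vertex cover of size 4 (every listed pair touches it), so no matching can be larger.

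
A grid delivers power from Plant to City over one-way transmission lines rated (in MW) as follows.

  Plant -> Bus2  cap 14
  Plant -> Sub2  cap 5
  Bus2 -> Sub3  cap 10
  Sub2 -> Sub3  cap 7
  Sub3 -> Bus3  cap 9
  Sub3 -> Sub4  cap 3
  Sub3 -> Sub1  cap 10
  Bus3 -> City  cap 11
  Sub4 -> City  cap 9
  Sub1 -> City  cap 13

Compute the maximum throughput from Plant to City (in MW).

15

Augment Plant→Bus2→Sub3→Bus3→City: bottleneck 9, flow now 9.
Augment Plant→Bus2→Sub3→Sub4→City: bottleneck 1, flow now 10.
Augment Plant→Sub2→Sub3→Sub4→City: bottleneck 2, flow now 12.
Augment Plant→Sub2→Sub3→Sub1→City: bottleneck 3, flow now 15.
No augmenting path remains; maximum flow = 15.
In the residual graph, reachable from Plant: {Plant, Bus2}.
Min-cut edges: Plant→Sub2 (5), Bus2→Sub3 (10); capacity 5 + 10 = 15.
This cut is saturated, so no flow can exceed 15.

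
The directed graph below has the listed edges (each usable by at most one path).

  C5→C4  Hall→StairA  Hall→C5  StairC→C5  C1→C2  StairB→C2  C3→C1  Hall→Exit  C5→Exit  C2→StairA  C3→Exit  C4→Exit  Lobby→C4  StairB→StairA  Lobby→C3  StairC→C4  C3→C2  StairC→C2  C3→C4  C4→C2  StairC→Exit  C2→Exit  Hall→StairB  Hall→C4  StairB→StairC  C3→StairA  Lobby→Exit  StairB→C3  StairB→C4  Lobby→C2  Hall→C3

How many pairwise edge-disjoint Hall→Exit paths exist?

Assign every edge capacity 1; by Menger, the answer equals the max flow.
Path Hall→Exit (+1); total 1.
Path Hall→C3→Exit (+1); total 2.
Path Hall→C4→Exit (+1); total 3.
Path Hall→C5→Exit (+1); total 4.
Path Hall→StairB→StairC→Exit (+1); total 5.
No residual Hall→Exit path; max flow = 5.
Certifying cut of size 5: {Hall→C3, Hall→C4, Hall→C5, Hall→Exit, Hall→StairB}.

5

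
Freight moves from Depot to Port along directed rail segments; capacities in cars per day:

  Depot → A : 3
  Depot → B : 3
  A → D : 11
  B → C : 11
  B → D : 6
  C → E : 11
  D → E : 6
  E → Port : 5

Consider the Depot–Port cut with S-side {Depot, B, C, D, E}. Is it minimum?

No — its capacity is 8, but the minimum cut has capacity 5.

Given cut capacity: 3 + 5 = 8.
Augment Depot→A→D→E→Port: bottleneck 3, flow now 3.
Augment Depot→B→C→E→Port: bottleneck 2, flow now 5.
No augmenting path remains; maximum flow = 5.
In the residual graph, reachable from Depot: {Depot, A, B, C, D, E}.
Min-cut edges: E→Port (5); capacity 5 = 5.
Cut capacity 8 exceeds the max flow 5, so it is not minimum.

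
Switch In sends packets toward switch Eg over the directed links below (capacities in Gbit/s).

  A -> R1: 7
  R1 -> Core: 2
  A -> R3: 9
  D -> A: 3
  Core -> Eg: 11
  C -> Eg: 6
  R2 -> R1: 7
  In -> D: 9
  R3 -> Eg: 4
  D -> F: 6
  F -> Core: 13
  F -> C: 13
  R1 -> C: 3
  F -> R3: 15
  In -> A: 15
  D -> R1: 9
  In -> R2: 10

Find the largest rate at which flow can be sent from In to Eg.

Augment In→A→R3→Eg: bottleneck 4, flow now 4.
Augment In→R2→R1→C→Eg: bottleneck 3, flow now 7.
Augment In→R2→R1→Core→Eg: bottleneck 2, flow now 9.
Augment In→D→F→C→Eg: bottleneck 3, flow now 12.
Augment In→D→F→Core→Eg: bottleneck 3, flow now 15.
No augmenting path remains; maximum flow = 15.
In the residual graph, reachable from In: {In, R2, A, D, R1, R3}.
Min-cut edges: D→F (6), R1→C (3), R1→Core (2), R3→Eg (4); capacity 6 + 3 + 2 + 4 = 15.
This cut is saturated, so no flow can exceed 15.

15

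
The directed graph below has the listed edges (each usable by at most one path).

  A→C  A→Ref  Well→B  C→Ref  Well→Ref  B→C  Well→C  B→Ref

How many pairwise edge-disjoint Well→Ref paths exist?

Assign every edge capacity 1; by Menger, the answer equals the max flow.
Path Well→Ref (+1); total 1.
Path Well→B→Ref (+1); total 2.
Path Well→C→Ref (+1); total 3.
No residual Well→Ref path; max flow = 3.
Certifying cut of size 3: {Well→B, Well→C, Well→Ref}.

3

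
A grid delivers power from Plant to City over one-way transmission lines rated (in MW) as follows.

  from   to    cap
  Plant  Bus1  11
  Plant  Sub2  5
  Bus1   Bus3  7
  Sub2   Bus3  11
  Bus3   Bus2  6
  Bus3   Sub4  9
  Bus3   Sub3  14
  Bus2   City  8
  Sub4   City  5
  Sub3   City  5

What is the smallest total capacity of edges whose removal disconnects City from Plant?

12

Augment Plant→Bus1→Bus3→Bus2→City: bottleneck 6, flow now 6.
Augment Plant→Bus1→Bus3→Sub4→City: bottleneck 1, flow now 7.
Augment Plant→Sub2→Bus3→Sub4→City: bottleneck 4, flow now 11.
Augment Plant→Sub2→Bus3→Sub3→City: bottleneck 1, flow now 12.
No augmenting path remains; maximum flow = 12.
By max-flow min-cut, the minimum cut capacity equals the max flow.
In the residual graph, reachable from Plant: {Plant, Bus1}.
Min-cut edges: Plant→Sub2 (5), Bus1→Bus3 (7); capacity 5 + 7 = 12.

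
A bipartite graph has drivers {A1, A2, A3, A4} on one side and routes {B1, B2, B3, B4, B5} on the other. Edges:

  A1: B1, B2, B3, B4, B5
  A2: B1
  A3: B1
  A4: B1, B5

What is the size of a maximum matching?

3

Unit-capacity flow: source→left, listed edges, right→sink; max matching = max flow.
Augmenting path A1→B1 (+1); matched 1.
Augmenting path A4→B5 (+1); matched 2.
Augmenting path A2→B1→A1→B2 (+1); matched 3.
No augmenting path remains; maximum matching = 3.
König certificate: {A1, A4, B1} is a vertex cover of size 3 (every listed pair touches it), so no matching can be larger.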